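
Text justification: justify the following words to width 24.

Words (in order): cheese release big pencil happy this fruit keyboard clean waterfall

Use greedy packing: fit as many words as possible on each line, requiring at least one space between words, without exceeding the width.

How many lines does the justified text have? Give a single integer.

Line 1: ['cheese', 'release', 'big'] (min_width=18, slack=6)
Line 2: ['pencil', 'happy', 'this', 'fruit'] (min_width=23, slack=1)
Line 3: ['keyboard', 'clean', 'waterfall'] (min_width=24, slack=0)
Total lines: 3

Answer: 3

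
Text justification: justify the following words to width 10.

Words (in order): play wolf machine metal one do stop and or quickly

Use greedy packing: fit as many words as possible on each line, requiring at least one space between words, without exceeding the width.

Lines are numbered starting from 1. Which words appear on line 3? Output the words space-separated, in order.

Answer: metal one

Derivation:
Line 1: ['play', 'wolf'] (min_width=9, slack=1)
Line 2: ['machine'] (min_width=7, slack=3)
Line 3: ['metal', 'one'] (min_width=9, slack=1)
Line 4: ['do', 'stop'] (min_width=7, slack=3)
Line 5: ['and', 'or'] (min_width=6, slack=4)
Line 6: ['quickly'] (min_width=7, slack=3)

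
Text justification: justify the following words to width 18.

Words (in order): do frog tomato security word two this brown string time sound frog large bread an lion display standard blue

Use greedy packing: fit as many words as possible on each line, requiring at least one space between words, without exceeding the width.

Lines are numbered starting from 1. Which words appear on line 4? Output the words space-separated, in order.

Answer: time sound frog

Derivation:
Line 1: ['do', 'frog', 'tomato'] (min_width=14, slack=4)
Line 2: ['security', 'word', 'two'] (min_width=17, slack=1)
Line 3: ['this', 'brown', 'string'] (min_width=17, slack=1)
Line 4: ['time', 'sound', 'frog'] (min_width=15, slack=3)
Line 5: ['large', 'bread', 'an'] (min_width=14, slack=4)
Line 6: ['lion', 'display'] (min_width=12, slack=6)
Line 7: ['standard', 'blue'] (min_width=13, slack=5)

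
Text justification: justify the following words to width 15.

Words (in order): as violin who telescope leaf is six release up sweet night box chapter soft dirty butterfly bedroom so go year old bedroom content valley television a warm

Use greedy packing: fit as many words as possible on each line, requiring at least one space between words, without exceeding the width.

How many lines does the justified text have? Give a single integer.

Answer: 13

Derivation:
Line 1: ['as', 'violin', 'who'] (min_width=13, slack=2)
Line 2: ['telescope', 'leaf'] (min_width=14, slack=1)
Line 3: ['is', 'six', 'release'] (min_width=14, slack=1)
Line 4: ['up', 'sweet', 'night'] (min_width=14, slack=1)
Line 5: ['box', 'chapter'] (min_width=11, slack=4)
Line 6: ['soft', 'dirty'] (min_width=10, slack=5)
Line 7: ['butterfly'] (min_width=9, slack=6)
Line 8: ['bedroom', 'so', 'go'] (min_width=13, slack=2)
Line 9: ['year', 'old'] (min_width=8, slack=7)
Line 10: ['bedroom', 'content'] (min_width=15, slack=0)
Line 11: ['valley'] (min_width=6, slack=9)
Line 12: ['television', 'a'] (min_width=12, slack=3)
Line 13: ['warm'] (min_width=4, slack=11)
Total lines: 13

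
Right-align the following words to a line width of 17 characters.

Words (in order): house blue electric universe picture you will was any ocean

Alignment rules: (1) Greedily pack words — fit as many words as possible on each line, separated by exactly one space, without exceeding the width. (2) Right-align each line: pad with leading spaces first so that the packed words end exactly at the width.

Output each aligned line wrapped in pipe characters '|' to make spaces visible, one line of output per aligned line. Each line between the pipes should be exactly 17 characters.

Line 1: ['house', 'blue'] (min_width=10, slack=7)
Line 2: ['electric', 'universe'] (min_width=17, slack=0)
Line 3: ['picture', 'you', 'will'] (min_width=16, slack=1)
Line 4: ['was', 'any', 'ocean'] (min_width=13, slack=4)

Answer: |       house blue|
|electric universe|
| picture you will|
|    was any ocean|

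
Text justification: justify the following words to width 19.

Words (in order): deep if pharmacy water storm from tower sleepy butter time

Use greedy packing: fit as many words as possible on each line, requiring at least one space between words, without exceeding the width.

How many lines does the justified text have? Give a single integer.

Answer: 4

Derivation:
Line 1: ['deep', 'if', 'pharmacy'] (min_width=16, slack=3)
Line 2: ['water', 'storm', 'from'] (min_width=16, slack=3)
Line 3: ['tower', 'sleepy', 'butter'] (min_width=19, slack=0)
Line 4: ['time'] (min_width=4, slack=15)
Total lines: 4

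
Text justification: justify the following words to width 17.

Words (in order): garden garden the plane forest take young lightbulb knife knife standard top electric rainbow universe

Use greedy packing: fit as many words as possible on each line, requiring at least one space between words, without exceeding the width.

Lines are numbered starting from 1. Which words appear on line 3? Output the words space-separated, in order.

Answer: young lightbulb

Derivation:
Line 1: ['garden', 'garden', 'the'] (min_width=17, slack=0)
Line 2: ['plane', 'forest', 'take'] (min_width=17, slack=0)
Line 3: ['young', 'lightbulb'] (min_width=15, slack=2)
Line 4: ['knife', 'knife'] (min_width=11, slack=6)
Line 5: ['standard', 'top'] (min_width=12, slack=5)
Line 6: ['electric', 'rainbow'] (min_width=16, slack=1)
Line 7: ['universe'] (min_width=8, slack=9)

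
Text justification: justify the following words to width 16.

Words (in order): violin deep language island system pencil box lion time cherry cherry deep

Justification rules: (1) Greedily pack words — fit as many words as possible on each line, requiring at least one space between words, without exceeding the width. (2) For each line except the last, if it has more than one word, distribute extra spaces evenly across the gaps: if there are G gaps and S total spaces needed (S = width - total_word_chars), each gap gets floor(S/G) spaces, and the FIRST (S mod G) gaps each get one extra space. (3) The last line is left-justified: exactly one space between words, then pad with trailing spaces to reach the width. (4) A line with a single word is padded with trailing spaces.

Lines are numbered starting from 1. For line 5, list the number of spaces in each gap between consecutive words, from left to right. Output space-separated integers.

Answer: 4

Derivation:
Line 1: ['violin', 'deep'] (min_width=11, slack=5)
Line 2: ['language', 'island'] (min_width=15, slack=1)
Line 3: ['system', 'pencil'] (min_width=13, slack=3)
Line 4: ['box', 'lion', 'time'] (min_width=13, slack=3)
Line 5: ['cherry', 'cherry'] (min_width=13, slack=3)
Line 6: ['deep'] (min_width=4, slack=12)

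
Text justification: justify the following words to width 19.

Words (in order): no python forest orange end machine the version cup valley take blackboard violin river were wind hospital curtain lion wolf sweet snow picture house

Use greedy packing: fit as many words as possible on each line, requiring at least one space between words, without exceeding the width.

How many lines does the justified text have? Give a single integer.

Line 1: ['no', 'python', 'forest'] (min_width=16, slack=3)
Line 2: ['orange', 'end', 'machine'] (min_width=18, slack=1)
Line 3: ['the', 'version', 'cup'] (min_width=15, slack=4)
Line 4: ['valley', 'take'] (min_width=11, slack=8)
Line 5: ['blackboard', 'violin'] (min_width=17, slack=2)
Line 6: ['river', 'were', 'wind'] (min_width=15, slack=4)
Line 7: ['hospital', 'curtain'] (min_width=16, slack=3)
Line 8: ['lion', 'wolf', 'sweet'] (min_width=15, slack=4)
Line 9: ['snow', 'picture', 'house'] (min_width=18, slack=1)
Total lines: 9

Answer: 9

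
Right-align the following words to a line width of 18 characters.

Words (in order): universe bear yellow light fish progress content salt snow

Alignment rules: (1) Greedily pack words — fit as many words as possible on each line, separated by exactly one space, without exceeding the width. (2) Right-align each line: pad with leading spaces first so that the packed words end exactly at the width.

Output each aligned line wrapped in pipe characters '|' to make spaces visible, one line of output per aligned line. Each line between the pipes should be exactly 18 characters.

Line 1: ['universe', 'bear'] (min_width=13, slack=5)
Line 2: ['yellow', 'light', 'fish'] (min_width=17, slack=1)
Line 3: ['progress', 'content'] (min_width=16, slack=2)
Line 4: ['salt', 'snow'] (min_width=9, slack=9)

Answer: |     universe bear|
| yellow light fish|
|  progress content|
|         salt snow|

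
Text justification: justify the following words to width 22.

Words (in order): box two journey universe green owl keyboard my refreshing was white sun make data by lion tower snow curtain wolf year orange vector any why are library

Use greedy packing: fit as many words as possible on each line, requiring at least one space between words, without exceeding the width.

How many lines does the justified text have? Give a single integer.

Answer: 8

Derivation:
Line 1: ['box', 'two', 'journey'] (min_width=15, slack=7)
Line 2: ['universe', 'green', 'owl'] (min_width=18, slack=4)
Line 3: ['keyboard', 'my', 'refreshing'] (min_width=22, slack=0)
Line 4: ['was', 'white', 'sun', 'make'] (min_width=18, slack=4)
Line 5: ['data', 'by', 'lion', 'tower'] (min_width=18, slack=4)
Line 6: ['snow', 'curtain', 'wolf', 'year'] (min_width=22, slack=0)
Line 7: ['orange', 'vector', 'any', 'why'] (min_width=21, slack=1)
Line 8: ['are', 'library'] (min_width=11, slack=11)
Total lines: 8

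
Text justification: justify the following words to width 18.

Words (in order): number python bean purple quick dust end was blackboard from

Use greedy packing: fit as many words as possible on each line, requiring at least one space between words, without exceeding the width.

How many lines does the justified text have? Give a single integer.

Answer: 4

Derivation:
Line 1: ['number', 'python', 'bean'] (min_width=18, slack=0)
Line 2: ['purple', 'quick', 'dust'] (min_width=17, slack=1)
Line 3: ['end', 'was', 'blackboard'] (min_width=18, slack=0)
Line 4: ['from'] (min_width=4, slack=14)
Total lines: 4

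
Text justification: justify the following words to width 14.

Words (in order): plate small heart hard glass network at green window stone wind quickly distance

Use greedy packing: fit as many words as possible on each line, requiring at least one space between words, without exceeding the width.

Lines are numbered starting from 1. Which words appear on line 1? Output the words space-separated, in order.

Line 1: ['plate', 'small'] (min_width=11, slack=3)
Line 2: ['heart', 'hard'] (min_width=10, slack=4)
Line 3: ['glass', 'network'] (min_width=13, slack=1)
Line 4: ['at', 'green'] (min_width=8, slack=6)
Line 5: ['window', 'stone'] (min_width=12, slack=2)
Line 6: ['wind', 'quickly'] (min_width=12, slack=2)
Line 7: ['distance'] (min_width=8, slack=6)

Answer: plate small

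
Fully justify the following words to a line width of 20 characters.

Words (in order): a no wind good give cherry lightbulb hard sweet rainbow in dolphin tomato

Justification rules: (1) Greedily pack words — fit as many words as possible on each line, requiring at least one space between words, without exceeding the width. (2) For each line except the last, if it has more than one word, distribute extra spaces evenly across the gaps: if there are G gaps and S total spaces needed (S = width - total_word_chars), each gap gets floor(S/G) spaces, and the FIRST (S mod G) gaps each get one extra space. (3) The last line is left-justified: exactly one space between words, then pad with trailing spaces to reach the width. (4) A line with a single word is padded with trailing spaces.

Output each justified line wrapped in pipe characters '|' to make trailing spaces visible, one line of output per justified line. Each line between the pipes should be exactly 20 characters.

Answer: |a  no wind good give|
|cherry     lightbulb|
|hard  sweet  rainbow|
|in dolphin tomato   |

Derivation:
Line 1: ['a', 'no', 'wind', 'good', 'give'] (min_width=19, slack=1)
Line 2: ['cherry', 'lightbulb'] (min_width=16, slack=4)
Line 3: ['hard', 'sweet', 'rainbow'] (min_width=18, slack=2)
Line 4: ['in', 'dolphin', 'tomato'] (min_width=17, slack=3)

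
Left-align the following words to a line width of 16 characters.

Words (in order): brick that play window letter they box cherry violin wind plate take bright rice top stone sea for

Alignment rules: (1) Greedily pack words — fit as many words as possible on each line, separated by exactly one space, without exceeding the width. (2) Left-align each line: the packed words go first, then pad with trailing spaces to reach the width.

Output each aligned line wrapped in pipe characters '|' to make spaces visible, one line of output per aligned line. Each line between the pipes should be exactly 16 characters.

Answer: |brick that play |
|window letter   |
|they box cherry |
|violin wind     |
|plate take      |
|bright rice top |
|stone sea for   |

Derivation:
Line 1: ['brick', 'that', 'play'] (min_width=15, slack=1)
Line 2: ['window', 'letter'] (min_width=13, slack=3)
Line 3: ['they', 'box', 'cherry'] (min_width=15, slack=1)
Line 4: ['violin', 'wind'] (min_width=11, slack=5)
Line 5: ['plate', 'take'] (min_width=10, slack=6)
Line 6: ['bright', 'rice', 'top'] (min_width=15, slack=1)
Line 7: ['stone', 'sea', 'for'] (min_width=13, slack=3)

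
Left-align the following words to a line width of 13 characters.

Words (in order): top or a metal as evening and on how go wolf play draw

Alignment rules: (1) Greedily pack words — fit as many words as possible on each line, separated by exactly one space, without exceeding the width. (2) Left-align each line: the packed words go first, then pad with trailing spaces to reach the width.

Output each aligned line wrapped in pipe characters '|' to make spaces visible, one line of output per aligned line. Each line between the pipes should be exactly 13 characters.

Line 1: ['top', 'or', 'a'] (min_width=8, slack=5)
Line 2: ['metal', 'as'] (min_width=8, slack=5)
Line 3: ['evening', 'and'] (min_width=11, slack=2)
Line 4: ['on', 'how', 'go'] (min_width=9, slack=4)
Line 5: ['wolf', 'play'] (min_width=9, slack=4)
Line 6: ['draw'] (min_width=4, slack=9)

Answer: |top or a     |
|metal as     |
|evening and  |
|on how go    |
|wolf play    |
|draw         |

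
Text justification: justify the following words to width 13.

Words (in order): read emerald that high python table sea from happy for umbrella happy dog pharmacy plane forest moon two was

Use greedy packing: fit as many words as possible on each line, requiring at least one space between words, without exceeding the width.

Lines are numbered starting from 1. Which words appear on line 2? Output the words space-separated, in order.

Answer: that high

Derivation:
Line 1: ['read', 'emerald'] (min_width=12, slack=1)
Line 2: ['that', 'high'] (min_width=9, slack=4)
Line 3: ['python', 'table'] (min_width=12, slack=1)
Line 4: ['sea', 'from'] (min_width=8, slack=5)
Line 5: ['happy', 'for'] (min_width=9, slack=4)
Line 6: ['umbrella'] (min_width=8, slack=5)
Line 7: ['happy', 'dog'] (min_width=9, slack=4)
Line 8: ['pharmacy'] (min_width=8, slack=5)
Line 9: ['plane', 'forest'] (min_width=12, slack=1)
Line 10: ['moon', 'two', 'was'] (min_width=12, slack=1)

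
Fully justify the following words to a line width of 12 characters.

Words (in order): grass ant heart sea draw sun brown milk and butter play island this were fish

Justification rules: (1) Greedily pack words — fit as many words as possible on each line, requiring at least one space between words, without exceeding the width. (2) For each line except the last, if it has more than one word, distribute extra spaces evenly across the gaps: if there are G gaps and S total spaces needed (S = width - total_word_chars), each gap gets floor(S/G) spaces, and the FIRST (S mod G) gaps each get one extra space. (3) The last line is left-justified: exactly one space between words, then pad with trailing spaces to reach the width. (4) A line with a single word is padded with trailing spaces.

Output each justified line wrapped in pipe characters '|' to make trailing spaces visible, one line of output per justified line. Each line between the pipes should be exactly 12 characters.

Line 1: ['grass', 'ant'] (min_width=9, slack=3)
Line 2: ['heart', 'sea'] (min_width=9, slack=3)
Line 3: ['draw', 'sun'] (min_width=8, slack=4)
Line 4: ['brown', 'milk'] (min_width=10, slack=2)
Line 5: ['and', 'butter'] (min_width=10, slack=2)
Line 6: ['play', 'island'] (min_width=11, slack=1)
Line 7: ['this', 'were'] (min_width=9, slack=3)
Line 8: ['fish'] (min_width=4, slack=8)

Answer: |grass    ant|
|heart    sea|
|draw     sun|
|brown   milk|
|and   butter|
|play  island|
|this    were|
|fish        |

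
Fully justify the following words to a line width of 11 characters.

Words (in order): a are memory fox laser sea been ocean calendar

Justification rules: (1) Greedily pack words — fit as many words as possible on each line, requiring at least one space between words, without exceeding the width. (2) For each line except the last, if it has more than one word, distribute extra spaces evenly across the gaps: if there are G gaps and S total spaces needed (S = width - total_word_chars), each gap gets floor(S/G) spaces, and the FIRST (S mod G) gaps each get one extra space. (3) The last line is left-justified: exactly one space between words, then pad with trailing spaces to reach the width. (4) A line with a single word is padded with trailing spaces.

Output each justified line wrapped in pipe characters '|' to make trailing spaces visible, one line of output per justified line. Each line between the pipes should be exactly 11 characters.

Line 1: ['a', 'are'] (min_width=5, slack=6)
Line 2: ['memory', 'fox'] (min_width=10, slack=1)
Line 3: ['laser', 'sea'] (min_width=9, slack=2)
Line 4: ['been', 'ocean'] (min_width=10, slack=1)
Line 5: ['calendar'] (min_width=8, slack=3)

Answer: |a       are|
|memory  fox|
|laser   sea|
|been  ocean|
|calendar   |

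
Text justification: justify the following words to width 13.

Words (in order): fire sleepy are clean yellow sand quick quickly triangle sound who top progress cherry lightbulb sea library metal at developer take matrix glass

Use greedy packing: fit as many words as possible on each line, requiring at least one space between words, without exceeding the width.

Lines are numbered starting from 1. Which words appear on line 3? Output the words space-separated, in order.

Answer: yellow sand

Derivation:
Line 1: ['fire', 'sleepy'] (min_width=11, slack=2)
Line 2: ['are', 'clean'] (min_width=9, slack=4)
Line 3: ['yellow', 'sand'] (min_width=11, slack=2)
Line 4: ['quick', 'quickly'] (min_width=13, slack=0)
Line 5: ['triangle'] (min_width=8, slack=5)
Line 6: ['sound', 'who', 'top'] (min_width=13, slack=0)
Line 7: ['progress'] (min_width=8, slack=5)
Line 8: ['cherry'] (min_width=6, slack=7)
Line 9: ['lightbulb', 'sea'] (min_width=13, slack=0)
Line 10: ['library', 'metal'] (min_width=13, slack=0)
Line 11: ['at', 'developer'] (min_width=12, slack=1)
Line 12: ['take', 'matrix'] (min_width=11, slack=2)
Line 13: ['glass'] (min_width=5, slack=8)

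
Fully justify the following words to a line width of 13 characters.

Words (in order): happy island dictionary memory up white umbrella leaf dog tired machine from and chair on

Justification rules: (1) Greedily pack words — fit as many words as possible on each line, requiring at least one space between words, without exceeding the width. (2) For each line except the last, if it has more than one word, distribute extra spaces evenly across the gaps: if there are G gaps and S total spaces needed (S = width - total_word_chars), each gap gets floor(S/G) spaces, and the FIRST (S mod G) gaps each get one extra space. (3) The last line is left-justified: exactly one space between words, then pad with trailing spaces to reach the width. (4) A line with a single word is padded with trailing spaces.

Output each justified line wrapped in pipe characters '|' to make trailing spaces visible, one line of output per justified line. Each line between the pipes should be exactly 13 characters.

Answer: |happy  island|
|dictionary   |
|memory     up|
|white        |
|umbrella leaf|
|dog     tired|
|machine  from|
|and chair on |

Derivation:
Line 1: ['happy', 'island'] (min_width=12, slack=1)
Line 2: ['dictionary'] (min_width=10, slack=3)
Line 3: ['memory', 'up'] (min_width=9, slack=4)
Line 4: ['white'] (min_width=5, slack=8)
Line 5: ['umbrella', 'leaf'] (min_width=13, slack=0)
Line 6: ['dog', 'tired'] (min_width=9, slack=4)
Line 7: ['machine', 'from'] (min_width=12, slack=1)
Line 8: ['and', 'chair', 'on'] (min_width=12, slack=1)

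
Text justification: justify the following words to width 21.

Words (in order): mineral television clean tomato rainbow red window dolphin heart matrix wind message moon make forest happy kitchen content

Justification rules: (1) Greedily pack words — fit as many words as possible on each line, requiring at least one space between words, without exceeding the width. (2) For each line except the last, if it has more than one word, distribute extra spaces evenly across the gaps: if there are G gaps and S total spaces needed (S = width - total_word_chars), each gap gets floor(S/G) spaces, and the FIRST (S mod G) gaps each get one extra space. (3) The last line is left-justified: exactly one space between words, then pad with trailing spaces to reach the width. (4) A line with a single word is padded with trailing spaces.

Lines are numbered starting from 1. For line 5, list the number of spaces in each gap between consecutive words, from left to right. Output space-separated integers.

Answer: 3 3

Derivation:
Line 1: ['mineral', 'television'] (min_width=18, slack=3)
Line 2: ['clean', 'tomato', 'rainbow'] (min_width=20, slack=1)
Line 3: ['red', 'window', 'dolphin'] (min_width=18, slack=3)
Line 4: ['heart', 'matrix', 'wind'] (min_width=17, slack=4)
Line 5: ['message', 'moon', 'make'] (min_width=17, slack=4)
Line 6: ['forest', 'happy', 'kitchen'] (min_width=20, slack=1)
Line 7: ['content'] (min_width=7, slack=14)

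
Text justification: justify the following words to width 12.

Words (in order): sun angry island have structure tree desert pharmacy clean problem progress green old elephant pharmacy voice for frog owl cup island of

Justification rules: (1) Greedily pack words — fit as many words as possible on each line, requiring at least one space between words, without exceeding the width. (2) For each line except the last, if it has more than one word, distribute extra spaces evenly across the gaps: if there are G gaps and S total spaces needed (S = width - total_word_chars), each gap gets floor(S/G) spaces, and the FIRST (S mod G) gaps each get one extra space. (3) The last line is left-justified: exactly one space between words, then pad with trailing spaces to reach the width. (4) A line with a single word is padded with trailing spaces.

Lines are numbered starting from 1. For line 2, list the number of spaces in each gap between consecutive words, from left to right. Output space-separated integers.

Line 1: ['sun', 'angry'] (min_width=9, slack=3)
Line 2: ['island', 'have'] (min_width=11, slack=1)
Line 3: ['structure'] (min_width=9, slack=3)
Line 4: ['tree', 'desert'] (min_width=11, slack=1)
Line 5: ['pharmacy'] (min_width=8, slack=4)
Line 6: ['clean'] (min_width=5, slack=7)
Line 7: ['problem'] (min_width=7, slack=5)
Line 8: ['progress'] (min_width=8, slack=4)
Line 9: ['green', 'old'] (min_width=9, slack=3)
Line 10: ['elephant'] (min_width=8, slack=4)
Line 11: ['pharmacy'] (min_width=8, slack=4)
Line 12: ['voice', 'for'] (min_width=9, slack=3)
Line 13: ['frog', 'owl', 'cup'] (min_width=12, slack=0)
Line 14: ['island', 'of'] (min_width=9, slack=3)

Answer: 2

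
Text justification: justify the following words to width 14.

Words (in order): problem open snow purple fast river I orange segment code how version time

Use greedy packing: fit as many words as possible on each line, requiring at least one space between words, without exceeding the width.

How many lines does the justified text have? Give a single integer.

Answer: 6

Derivation:
Line 1: ['problem', 'open'] (min_width=12, slack=2)
Line 2: ['snow', 'purple'] (min_width=11, slack=3)
Line 3: ['fast', 'river', 'I'] (min_width=12, slack=2)
Line 4: ['orange', 'segment'] (min_width=14, slack=0)
Line 5: ['code', 'how'] (min_width=8, slack=6)
Line 6: ['version', 'time'] (min_width=12, slack=2)
Total lines: 6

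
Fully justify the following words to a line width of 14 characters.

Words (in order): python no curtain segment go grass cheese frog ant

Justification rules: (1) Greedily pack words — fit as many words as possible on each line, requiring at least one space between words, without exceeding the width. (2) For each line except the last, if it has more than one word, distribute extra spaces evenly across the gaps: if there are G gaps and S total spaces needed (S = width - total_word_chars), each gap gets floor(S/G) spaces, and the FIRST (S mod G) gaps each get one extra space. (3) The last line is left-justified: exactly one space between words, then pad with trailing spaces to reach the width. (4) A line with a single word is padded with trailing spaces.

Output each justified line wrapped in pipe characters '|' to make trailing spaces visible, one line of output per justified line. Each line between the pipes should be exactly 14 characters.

Answer: |python      no|
|curtain       |
|segment     go|
|grass   cheese|
|frog ant      |

Derivation:
Line 1: ['python', 'no'] (min_width=9, slack=5)
Line 2: ['curtain'] (min_width=7, slack=7)
Line 3: ['segment', 'go'] (min_width=10, slack=4)
Line 4: ['grass', 'cheese'] (min_width=12, slack=2)
Line 5: ['frog', 'ant'] (min_width=8, slack=6)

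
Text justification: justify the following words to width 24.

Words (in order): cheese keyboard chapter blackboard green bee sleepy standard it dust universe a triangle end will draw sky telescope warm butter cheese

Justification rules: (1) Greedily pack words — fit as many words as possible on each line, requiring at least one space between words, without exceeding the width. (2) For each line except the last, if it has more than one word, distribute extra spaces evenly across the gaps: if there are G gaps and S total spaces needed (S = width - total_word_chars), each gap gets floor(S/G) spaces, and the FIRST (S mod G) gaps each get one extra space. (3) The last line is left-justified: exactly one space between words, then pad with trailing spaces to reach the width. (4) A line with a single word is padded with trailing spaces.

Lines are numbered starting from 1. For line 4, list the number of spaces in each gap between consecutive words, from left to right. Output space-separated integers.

Answer: 2 1 1

Derivation:
Line 1: ['cheese', 'keyboard', 'chapter'] (min_width=23, slack=1)
Line 2: ['blackboard', 'green', 'bee'] (min_width=20, slack=4)
Line 3: ['sleepy', 'standard', 'it', 'dust'] (min_width=23, slack=1)
Line 4: ['universe', 'a', 'triangle', 'end'] (min_width=23, slack=1)
Line 5: ['will', 'draw', 'sky', 'telescope'] (min_width=23, slack=1)
Line 6: ['warm', 'butter', 'cheese'] (min_width=18, slack=6)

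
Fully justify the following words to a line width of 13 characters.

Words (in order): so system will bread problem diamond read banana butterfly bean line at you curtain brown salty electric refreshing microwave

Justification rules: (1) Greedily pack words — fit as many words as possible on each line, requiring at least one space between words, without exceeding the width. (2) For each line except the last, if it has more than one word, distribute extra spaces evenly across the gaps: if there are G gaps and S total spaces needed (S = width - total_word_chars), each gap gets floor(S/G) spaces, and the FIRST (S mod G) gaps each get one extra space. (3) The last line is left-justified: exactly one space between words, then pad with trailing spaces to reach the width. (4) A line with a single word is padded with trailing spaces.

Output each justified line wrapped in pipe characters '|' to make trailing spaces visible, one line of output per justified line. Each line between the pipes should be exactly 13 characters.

Answer: |so     system|
|will    bread|
|problem      |
|diamond  read|
|banana       |
|butterfly    |
|bean  line at|
|you   curtain|
|brown   salty|
|electric     |
|refreshing   |
|microwave    |

Derivation:
Line 1: ['so', 'system'] (min_width=9, slack=4)
Line 2: ['will', 'bread'] (min_width=10, slack=3)
Line 3: ['problem'] (min_width=7, slack=6)
Line 4: ['diamond', 'read'] (min_width=12, slack=1)
Line 5: ['banana'] (min_width=6, slack=7)
Line 6: ['butterfly'] (min_width=9, slack=4)
Line 7: ['bean', 'line', 'at'] (min_width=12, slack=1)
Line 8: ['you', 'curtain'] (min_width=11, slack=2)
Line 9: ['brown', 'salty'] (min_width=11, slack=2)
Line 10: ['electric'] (min_width=8, slack=5)
Line 11: ['refreshing'] (min_width=10, slack=3)
Line 12: ['microwave'] (min_width=9, slack=4)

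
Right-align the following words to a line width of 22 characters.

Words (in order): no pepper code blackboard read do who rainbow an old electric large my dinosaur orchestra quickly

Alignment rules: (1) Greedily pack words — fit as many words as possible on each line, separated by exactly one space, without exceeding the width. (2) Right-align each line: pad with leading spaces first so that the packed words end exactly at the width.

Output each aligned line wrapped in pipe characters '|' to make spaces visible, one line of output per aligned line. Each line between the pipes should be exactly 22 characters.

Line 1: ['no', 'pepper', 'code'] (min_width=14, slack=8)
Line 2: ['blackboard', 'read', 'do', 'who'] (min_width=22, slack=0)
Line 3: ['rainbow', 'an', 'old'] (min_width=14, slack=8)
Line 4: ['electric', 'large', 'my'] (min_width=17, slack=5)
Line 5: ['dinosaur', 'orchestra'] (min_width=18, slack=4)
Line 6: ['quickly'] (min_width=7, slack=15)

Answer: |        no pepper code|
|blackboard read do who|
|        rainbow an old|
|     electric large my|
|    dinosaur orchestra|
|               quickly|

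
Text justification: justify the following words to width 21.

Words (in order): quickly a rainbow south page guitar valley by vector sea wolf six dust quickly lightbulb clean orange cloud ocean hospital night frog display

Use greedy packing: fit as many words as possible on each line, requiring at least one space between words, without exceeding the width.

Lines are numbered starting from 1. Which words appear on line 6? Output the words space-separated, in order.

Line 1: ['quickly', 'a', 'rainbow'] (min_width=17, slack=4)
Line 2: ['south', 'page', 'guitar'] (min_width=17, slack=4)
Line 3: ['valley', 'by', 'vector', 'sea'] (min_width=20, slack=1)
Line 4: ['wolf', 'six', 'dust', 'quickly'] (min_width=21, slack=0)
Line 5: ['lightbulb', 'clean'] (min_width=15, slack=6)
Line 6: ['orange', 'cloud', 'ocean'] (min_width=18, slack=3)
Line 7: ['hospital', 'night', 'frog'] (min_width=19, slack=2)
Line 8: ['display'] (min_width=7, slack=14)

Answer: orange cloud ocean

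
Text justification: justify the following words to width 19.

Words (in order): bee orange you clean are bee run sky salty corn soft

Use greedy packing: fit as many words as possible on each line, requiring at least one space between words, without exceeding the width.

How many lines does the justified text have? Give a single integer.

Answer: 3

Derivation:
Line 1: ['bee', 'orange', 'you'] (min_width=14, slack=5)
Line 2: ['clean', 'are', 'bee', 'run'] (min_width=17, slack=2)
Line 3: ['sky', 'salty', 'corn', 'soft'] (min_width=19, slack=0)
Total lines: 3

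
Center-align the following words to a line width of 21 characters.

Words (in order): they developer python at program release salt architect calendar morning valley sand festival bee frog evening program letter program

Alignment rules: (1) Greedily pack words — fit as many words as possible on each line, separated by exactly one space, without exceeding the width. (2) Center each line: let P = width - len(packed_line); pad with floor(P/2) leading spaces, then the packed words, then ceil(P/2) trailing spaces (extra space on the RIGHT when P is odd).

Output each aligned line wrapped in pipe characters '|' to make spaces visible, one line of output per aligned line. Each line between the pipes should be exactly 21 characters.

Answer: |they developer python|
| at program release  |
|   salt architect    |
|  calendar morning   |
|valley sand festival |
|  bee frog evening   |
|   program letter    |
|       program       |

Derivation:
Line 1: ['they', 'developer', 'python'] (min_width=21, slack=0)
Line 2: ['at', 'program', 'release'] (min_width=18, slack=3)
Line 3: ['salt', 'architect'] (min_width=14, slack=7)
Line 4: ['calendar', 'morning'] (min_width=16, slack=5)
Line 5: ['valley', 'sand', 'festival'] (min_width=20, slack=1)
Line 6: ['bee', 'frog', 'evening'] (min_width=16, slack=5)
Line 7: ['program', 'letter'] (min_width=14, slack=7)
Line 8: ['program'] (min_width=7, slack=14)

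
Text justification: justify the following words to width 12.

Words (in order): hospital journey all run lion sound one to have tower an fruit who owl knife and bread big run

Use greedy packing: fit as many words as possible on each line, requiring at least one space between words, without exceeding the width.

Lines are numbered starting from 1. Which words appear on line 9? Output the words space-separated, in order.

Line 1: ['hospital'] (min_width=8, slack=4)
Line 2: ['journey', 'all'] (min_width=11, slack=1)
Line 3: ['run', 'lion'] (min_width=8, slack=4)
Line 4: ['sound', 'one', 'to'] (min_width=12, slack=0)
Line 5: ['have', 'tower'] (min_width=10, slack=2)
Line 6: ['an', 'fruit', 'who'] (min_width=12, slack=0)
Line 7: ['owl', 'knife'] (min_width=9, slack=3)
Line 8: ['and', 'bread'] (min_width=9, slack=3)
Line 9: ['big', 'run'] (min_width=7, slack=5)

Answer: big run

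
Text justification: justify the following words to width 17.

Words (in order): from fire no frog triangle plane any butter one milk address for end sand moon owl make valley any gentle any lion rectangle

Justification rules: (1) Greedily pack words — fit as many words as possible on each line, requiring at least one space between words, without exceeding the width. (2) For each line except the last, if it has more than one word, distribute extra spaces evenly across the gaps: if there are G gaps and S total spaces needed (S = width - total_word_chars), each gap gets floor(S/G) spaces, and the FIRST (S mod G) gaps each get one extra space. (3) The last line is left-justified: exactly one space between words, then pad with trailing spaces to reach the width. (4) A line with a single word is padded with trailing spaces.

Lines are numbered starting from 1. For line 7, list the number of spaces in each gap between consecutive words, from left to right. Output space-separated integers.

Answer: 2 2

Derivation:
Line 1: ['from', 'fire', 'no', 'frog'] (min_width=17, slack=0)
Line 2: ['triangle', 'plane'] (min_width=14, slack=3)
Line 3: ['any', 'butter', 'one'] (min_width=14, slack=3)
Line 4: ['milk', 'address', 'for'] (min_width=16, slack=1)
Line 5: ['end', 'sand', 'moon', 'owl'] (min_width=17, slack=0)
Line 6: ['make', 'valley', 'any'] (min_width=15, slack=2)
Line 7: ['gentle', 'any', 'lion'] (min_width=15, slack=2)
Line 8: ['rectangle'] (min_width=9, slack=8)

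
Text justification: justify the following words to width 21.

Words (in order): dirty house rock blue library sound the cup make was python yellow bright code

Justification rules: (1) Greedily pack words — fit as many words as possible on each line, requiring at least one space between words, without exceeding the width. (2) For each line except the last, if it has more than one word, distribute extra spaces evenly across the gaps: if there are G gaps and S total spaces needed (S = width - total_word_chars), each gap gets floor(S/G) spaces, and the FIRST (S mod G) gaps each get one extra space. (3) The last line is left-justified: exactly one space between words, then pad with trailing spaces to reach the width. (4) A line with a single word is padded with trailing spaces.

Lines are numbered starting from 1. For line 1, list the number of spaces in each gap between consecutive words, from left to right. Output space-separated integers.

Answer: 1 1 1

Derivation:
Line 1: ['dirty', 'house', 'rock', 'blue'] (min_width=21, slack=0)
Line 2: ['library', 'sound', 'the', 'cup'] (min_width=21, slack=0)
Line 3: ['make', 'was', 'python'] (min_width=15, slack=6)
Line 4: ['yellow', 'bright', 'code'] (min_width=18, slack=3)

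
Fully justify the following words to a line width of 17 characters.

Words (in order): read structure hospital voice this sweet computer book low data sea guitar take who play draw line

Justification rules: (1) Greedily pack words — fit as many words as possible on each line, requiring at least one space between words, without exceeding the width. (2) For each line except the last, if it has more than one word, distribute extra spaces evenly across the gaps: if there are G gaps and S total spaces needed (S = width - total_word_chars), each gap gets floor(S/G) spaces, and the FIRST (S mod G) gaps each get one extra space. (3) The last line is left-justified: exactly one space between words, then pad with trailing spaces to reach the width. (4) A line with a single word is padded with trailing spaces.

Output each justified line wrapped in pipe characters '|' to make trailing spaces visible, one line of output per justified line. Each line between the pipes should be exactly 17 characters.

Line 1: ['read', 'structure'] (min_width=14, slack=3)
Line 2: ['hospital', 'voice'] (min_width=14, slack=3)
Line 3: ['this', 'sweet'] (min_width=10, slack=7)
Line 4: ['computer', 'book', 'low'] (min_width=17, slack=0)
Line 5: ['data', 'sea', 'guitar'] (min_width=15, slack=2)
Line 6: ['take', 'who', 'play'] (min_width=13, slack=4)
Line 7: ['draw', 'line'] (min_width=9, slack=8)

Answer: |read    structure|
|hospital    voice|
|this        sweet|
|computer book low|
|data  sea  guitar|
|take   who   play|
|draw line        |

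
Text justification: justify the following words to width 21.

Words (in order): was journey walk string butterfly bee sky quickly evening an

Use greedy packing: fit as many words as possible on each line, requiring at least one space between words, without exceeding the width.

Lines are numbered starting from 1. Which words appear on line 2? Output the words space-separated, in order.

Answer: string butterfly bee

Derivation:
Line 1: ['was', 'journey', 'walk'] (min_width=16, slack=5)
Line 2: ['string', 'butterfly', 'bee'] (min_width=20, slack=1)
Line 3: ['sky', 'quickly', 'evening'] (min_width=19, slack=2)
Line 4: ['an'] (min_width=2, slack=19)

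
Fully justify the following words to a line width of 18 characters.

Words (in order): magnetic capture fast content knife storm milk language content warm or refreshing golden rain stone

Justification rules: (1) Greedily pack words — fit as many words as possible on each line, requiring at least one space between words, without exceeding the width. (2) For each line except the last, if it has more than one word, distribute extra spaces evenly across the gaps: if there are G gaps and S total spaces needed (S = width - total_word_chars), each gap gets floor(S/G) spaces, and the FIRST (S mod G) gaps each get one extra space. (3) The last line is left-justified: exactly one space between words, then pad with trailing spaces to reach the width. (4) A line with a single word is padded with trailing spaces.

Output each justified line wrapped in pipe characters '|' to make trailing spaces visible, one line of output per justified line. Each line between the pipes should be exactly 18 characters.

Line 1: ['magnetic', 'capture'] (min_width=16, slack=2)
Line 2: ['fast', 'content', 'knife'] (min_width=18, slack=0)
Line 3: ['storm', 'milk'] (min_width=10, slack=8)
Line 4: ['language', 'content'] (min_width=16, slack=2)
Line 5: ['warm', 'or', 'refreshing'] (min_width=18, slack=0)
Line 6: ['golden', 'rain', 'stone'] (min_width=17, slack=1)

Answer: |magnetic   capture|
|fast content knife|
|storm         milk|
|language   content|
|warm or refreshing|
|golden rain stone |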